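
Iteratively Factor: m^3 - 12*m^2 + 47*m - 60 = (m - 3)*(m^2 - 9*m + 20) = (m - 4)*(m - 3)*(m - 5)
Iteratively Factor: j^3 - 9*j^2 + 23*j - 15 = (j - 5)*(j^2 - 4*j + 3) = (j - 5)*(j - 3)*(j - 1)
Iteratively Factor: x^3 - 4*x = (x + 2)*(x^2 - 2*x) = (x - 2)*(x + 2)*(x)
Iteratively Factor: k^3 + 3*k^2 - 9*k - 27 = (k - 3)*(k^2 + 6*k + 9) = (k - 3)*(k + 3)*(k + 3)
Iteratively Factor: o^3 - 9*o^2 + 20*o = (o)*(o^2 - 9*o + 20) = o*(o - 5)*(o - 4)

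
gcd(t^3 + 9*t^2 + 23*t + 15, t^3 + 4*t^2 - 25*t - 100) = t + 5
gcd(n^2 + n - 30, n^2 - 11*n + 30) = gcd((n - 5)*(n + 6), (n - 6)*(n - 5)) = n - 5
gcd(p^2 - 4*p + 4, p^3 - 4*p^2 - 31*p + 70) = p - 2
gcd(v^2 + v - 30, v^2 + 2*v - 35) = v - 5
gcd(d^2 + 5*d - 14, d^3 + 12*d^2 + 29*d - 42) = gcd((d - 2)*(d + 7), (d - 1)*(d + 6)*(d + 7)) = d + 7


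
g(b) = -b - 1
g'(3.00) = -1.00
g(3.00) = -4.00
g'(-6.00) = -1.00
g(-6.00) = 5.00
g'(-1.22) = -1.00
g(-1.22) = 0.22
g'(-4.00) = -1.00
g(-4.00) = 3.00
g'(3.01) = -1.00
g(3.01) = -4.01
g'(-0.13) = -1.00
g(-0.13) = -0.87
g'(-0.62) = -1.00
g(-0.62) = -0.38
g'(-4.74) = -1.00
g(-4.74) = 3.74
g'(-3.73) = -1.00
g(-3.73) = 2.73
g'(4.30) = -1.00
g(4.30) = -5.30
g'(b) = -1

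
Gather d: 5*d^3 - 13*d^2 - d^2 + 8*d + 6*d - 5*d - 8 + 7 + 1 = 5*d^3 - 14*d^2 + 9*d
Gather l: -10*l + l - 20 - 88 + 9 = -9*l - 99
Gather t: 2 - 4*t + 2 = 4 - 4*t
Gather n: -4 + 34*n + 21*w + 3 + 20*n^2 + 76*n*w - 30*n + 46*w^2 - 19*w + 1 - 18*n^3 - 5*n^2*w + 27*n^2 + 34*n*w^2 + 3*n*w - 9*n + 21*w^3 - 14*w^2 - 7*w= -18*n^3 + n^2*(47 - 5*w) + n*(34*w^2 + 79*w - 5) + 21*w^3 + 32*w^2 - 5*w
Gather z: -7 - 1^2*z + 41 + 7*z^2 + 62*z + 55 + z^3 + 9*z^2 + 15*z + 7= z^3 + 16*z^2 + 76*z + 96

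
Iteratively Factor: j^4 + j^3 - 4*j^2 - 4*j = (j - 2)*(j^3 + 3*j^2 + 2*j) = (j - 2)*(j + 1)*(j^2 + 2*j) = j*(j - 2)*(j + 1)*(j + 2)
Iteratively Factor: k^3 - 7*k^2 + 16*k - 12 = (k - 2)*(k^2 - 5*k + 6) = (k - 2)^2*(k - 3)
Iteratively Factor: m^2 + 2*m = (m + 2)*(m)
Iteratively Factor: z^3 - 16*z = (z - 4)*(z^2 + 4*z) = (z - 4)*(z + 4)*(z)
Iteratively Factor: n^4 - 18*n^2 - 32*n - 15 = (n + 1)*(n^3 - n^2 - 17*n - 15) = (n - 5)*(n + 1)*(n^2 + 4*n + 3) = (n - 5)*(n + 1)^2*(n + 3)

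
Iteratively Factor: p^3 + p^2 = (p)*(p^2 + p) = p^2*(p + 1)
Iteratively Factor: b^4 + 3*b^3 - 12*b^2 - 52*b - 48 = (b + 2)*(b^3 + b^2 - 14*b - 24) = (b + 2)*(b + 3)*(b^2 - 2*b - 8) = (b + 2)^2*(b + 3)*(b - 4)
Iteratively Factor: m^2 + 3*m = (m + 3)*(m)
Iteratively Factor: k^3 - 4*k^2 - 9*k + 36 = (k - 3)*(k^2 - k - 12) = (k - 4)*(k - 3)*(k + 3)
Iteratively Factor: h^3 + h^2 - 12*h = (h - 3)*(h^2 + 4*h) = h*(h - 3)*(h + 4)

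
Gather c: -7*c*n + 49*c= c*(49 - 7*n)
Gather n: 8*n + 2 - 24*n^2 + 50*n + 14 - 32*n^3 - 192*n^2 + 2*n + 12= -32*n^3 - 216*n^2 + 60*n + 28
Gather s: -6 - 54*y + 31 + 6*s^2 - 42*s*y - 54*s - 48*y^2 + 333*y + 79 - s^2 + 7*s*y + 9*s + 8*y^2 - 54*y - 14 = 5*s^2 + s*(-35*y - 45) - 40*y^2 + 225*y + 90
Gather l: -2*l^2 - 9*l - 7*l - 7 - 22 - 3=-2*l^2 - 16*l - 32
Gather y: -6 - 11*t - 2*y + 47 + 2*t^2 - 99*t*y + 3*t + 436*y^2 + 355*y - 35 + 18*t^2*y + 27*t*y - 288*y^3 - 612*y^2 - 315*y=2*t^2 - 8*t - 288*y^3 - 176*y^2 + y*(18*t^2 - 72*t + 38) + 6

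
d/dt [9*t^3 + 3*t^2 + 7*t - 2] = 27*t^2 + 6*t + 7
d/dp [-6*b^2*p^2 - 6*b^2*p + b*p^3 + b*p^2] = b*(-12*b*p - 6*b + 3*p^2 + 2*p)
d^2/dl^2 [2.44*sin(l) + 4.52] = -2.44*sin(l)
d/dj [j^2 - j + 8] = 2*j - 1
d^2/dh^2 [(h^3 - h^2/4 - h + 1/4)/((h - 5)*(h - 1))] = 57/(h^3 - 15*h^2 + 75*h - 125)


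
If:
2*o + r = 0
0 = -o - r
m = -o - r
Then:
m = 0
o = 0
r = 0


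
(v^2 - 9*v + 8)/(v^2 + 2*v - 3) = (v - 8)/(v + 3)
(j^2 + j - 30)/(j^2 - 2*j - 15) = (j + 6)/(j + 3)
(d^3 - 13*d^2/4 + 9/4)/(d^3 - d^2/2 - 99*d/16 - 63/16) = 4*(d - 1)/(4*d + 7)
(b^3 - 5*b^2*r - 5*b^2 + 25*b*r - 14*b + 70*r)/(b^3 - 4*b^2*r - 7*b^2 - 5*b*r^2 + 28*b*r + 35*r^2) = (b + 2)/(b + r)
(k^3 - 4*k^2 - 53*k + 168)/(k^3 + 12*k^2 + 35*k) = (k^2 - 11*k + 24)/(k*(k + 5))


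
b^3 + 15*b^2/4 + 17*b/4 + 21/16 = (b + 1/2)*(b + 3/2)*(b + 7/4)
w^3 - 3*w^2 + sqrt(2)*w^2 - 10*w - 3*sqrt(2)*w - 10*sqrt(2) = (w - 5)*(w + 2)*(w + sqrt(2))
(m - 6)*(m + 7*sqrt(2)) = m^2 - 6*m + 7*sqrt(2)*m - 42*sqrt(2)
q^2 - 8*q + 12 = (q - 6)*(q - 2)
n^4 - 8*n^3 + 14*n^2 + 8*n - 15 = (n - 5)*(n - 3)*(n - 1)*(n + 1)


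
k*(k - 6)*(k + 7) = k^3 + k^2 - 42*k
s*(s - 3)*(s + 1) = s^3 - 2*s^2 - 3*s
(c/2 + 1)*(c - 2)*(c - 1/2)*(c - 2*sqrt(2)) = c^4/2 - sqrt(2)*c^3 - c^3/4 - 2*c^2 + sqrt(2)*c^2/2 + c + 4*sqrt(2)*c - 2*sqrt(2)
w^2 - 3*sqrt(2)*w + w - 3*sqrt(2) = (w + 1)*(w - 3*sqrt(2))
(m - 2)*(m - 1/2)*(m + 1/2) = m^3 - 2*m^2 - m/4 + 1/2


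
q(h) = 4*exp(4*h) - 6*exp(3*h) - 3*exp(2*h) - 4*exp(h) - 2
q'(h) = 16*exp(4*h) - 18*exp(3*h) - 6*exp(2*h) - 4*exp(h)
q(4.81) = 896443936.81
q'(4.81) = 3596959881.22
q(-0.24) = -8.39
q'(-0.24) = -9.49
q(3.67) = 9127538.80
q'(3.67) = 36882733.83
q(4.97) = 1703222957.10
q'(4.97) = 6830943968.72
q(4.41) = 179876059.28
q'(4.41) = 722886770.94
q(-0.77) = -4.91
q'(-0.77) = -4.19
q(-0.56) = -5.96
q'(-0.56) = -5.89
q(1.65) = 1989.17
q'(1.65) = 9036.87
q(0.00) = -11.00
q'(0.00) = -12.00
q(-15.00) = -2.00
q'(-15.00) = 0.00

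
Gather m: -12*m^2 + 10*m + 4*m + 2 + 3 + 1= -12*m^2 + 14*m + 6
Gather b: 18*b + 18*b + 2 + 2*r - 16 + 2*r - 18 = 36*b + 4*r - 32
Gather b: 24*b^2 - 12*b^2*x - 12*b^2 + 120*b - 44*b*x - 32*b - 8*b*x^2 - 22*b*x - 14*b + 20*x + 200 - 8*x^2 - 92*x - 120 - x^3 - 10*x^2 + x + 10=b^2*(12 - 12*x) + b*(-8*x^2 - 66*x + 74) - x^3 - 18*x^2 - 71*x + 90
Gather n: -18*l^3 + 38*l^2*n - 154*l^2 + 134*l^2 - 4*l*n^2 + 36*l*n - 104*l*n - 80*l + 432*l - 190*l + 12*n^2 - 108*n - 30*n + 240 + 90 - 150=-18*l^3 - 20*l^2 + 162*l + n^2*(12 - 4*l) + n*(38*l^2 - 68*l - 138) + 180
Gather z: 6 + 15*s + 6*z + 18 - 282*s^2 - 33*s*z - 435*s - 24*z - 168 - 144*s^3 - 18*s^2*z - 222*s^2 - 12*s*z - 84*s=-144*s^3 - 504*s^2 - 504*s + z*(-18*s^2 - 45*s - 18) - 144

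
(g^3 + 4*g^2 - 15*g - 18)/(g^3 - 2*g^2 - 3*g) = (g + 6)/g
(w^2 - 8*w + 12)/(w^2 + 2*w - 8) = (w - 6)/(w + 4)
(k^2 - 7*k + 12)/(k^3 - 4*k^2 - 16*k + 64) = (k - 3)/(k^2 - 16)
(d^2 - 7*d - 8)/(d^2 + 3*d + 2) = (d - 8)/(d + 2)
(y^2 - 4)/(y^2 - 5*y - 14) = (y - 2)/(y - 7)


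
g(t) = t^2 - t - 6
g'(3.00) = 5.00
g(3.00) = 0.00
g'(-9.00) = -19.00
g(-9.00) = 84.00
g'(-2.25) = -5.50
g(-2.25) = 1.31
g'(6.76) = 12.52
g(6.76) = 32.94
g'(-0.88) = -2.76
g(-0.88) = -4.35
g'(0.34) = -0.32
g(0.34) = -6.22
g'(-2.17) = -5.34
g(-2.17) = 0.88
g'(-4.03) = -9.06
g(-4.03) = 14.27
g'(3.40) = 5.80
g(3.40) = 2.16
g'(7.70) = 14.40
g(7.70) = 45.59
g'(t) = 2*t - 1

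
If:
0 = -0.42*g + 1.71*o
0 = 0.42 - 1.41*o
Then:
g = 1.21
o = 0.30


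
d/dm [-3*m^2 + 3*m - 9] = 3 - 6*m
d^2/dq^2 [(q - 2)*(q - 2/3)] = 2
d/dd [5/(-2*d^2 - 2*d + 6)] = 5*(2*d + 1)/(2*(d^2 + d - 3)^2)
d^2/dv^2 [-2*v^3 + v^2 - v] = 2 - 12*v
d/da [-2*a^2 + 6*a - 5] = 6 - 4*a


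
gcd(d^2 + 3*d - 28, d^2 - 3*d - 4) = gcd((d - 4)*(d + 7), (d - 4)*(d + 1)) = d - 4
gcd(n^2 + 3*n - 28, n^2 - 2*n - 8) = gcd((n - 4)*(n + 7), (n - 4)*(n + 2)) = n - 4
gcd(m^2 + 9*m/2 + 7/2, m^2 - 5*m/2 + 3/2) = 1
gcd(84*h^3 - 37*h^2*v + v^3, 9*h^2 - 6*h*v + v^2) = -3*h + v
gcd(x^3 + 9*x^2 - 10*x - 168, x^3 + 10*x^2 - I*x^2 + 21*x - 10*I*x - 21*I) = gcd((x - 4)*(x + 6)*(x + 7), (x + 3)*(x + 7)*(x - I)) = x + 7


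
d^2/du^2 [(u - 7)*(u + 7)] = 2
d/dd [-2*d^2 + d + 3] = 1 - 4*d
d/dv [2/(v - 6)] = -2/(v - 6)^2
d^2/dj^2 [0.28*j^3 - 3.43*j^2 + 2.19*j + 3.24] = 1.68*j - 6.86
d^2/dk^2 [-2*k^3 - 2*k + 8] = -12*k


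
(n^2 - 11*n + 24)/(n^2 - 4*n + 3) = (n - 8)/(n - 1)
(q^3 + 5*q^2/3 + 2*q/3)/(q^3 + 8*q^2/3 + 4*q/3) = (q + 1)/(q + 2)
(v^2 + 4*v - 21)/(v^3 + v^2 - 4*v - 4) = (v^2 + 4*v - 21)/(v^3 + v^2 - 4*v - 4)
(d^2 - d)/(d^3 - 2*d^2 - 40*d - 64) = d*(1 - d)/(-d^3 + 2*d^2 + 40*d + 64)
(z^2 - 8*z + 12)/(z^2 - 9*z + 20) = (z^2 - 8*z + 12)/(z^2 - 9*z + 20)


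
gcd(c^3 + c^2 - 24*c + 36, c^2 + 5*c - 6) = c + 6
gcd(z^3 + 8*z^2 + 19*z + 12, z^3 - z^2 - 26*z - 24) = z^2 + 5*z + 4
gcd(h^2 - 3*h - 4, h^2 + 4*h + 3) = h + 1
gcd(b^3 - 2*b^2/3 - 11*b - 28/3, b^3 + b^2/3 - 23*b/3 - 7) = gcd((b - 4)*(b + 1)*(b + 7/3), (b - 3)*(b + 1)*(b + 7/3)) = b^2 + 10*b/3 + 7/3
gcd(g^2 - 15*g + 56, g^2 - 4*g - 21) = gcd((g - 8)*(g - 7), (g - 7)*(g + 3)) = g - 7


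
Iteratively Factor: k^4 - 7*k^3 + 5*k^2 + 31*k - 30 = (k - 3)*(k^3 - 4*k^2 - 7*k + 10) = (k - 3)*(k - 1)*(k^2 - 3*k - 10) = (k - 5)*(k - 3)*(k - 1)*(k + 2)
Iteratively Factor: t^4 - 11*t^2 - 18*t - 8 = (t + 1)*(t^3 - t^2 - 10*t - 8) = (t - 4)*(t + 1)*(t^2 + 3*t + 2) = (t - 4)*(t + 1)^2*(t + 2)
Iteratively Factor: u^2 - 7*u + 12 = (u - 4)*(u - 3)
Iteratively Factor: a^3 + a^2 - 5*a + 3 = (a - 1)*(a^2 + 2*a - 3) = (a - 1)^2*(a + 3)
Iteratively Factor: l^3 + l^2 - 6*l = (l - 2)*(l^2 + 3*l) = (l - 2)*(l + 3)*(l)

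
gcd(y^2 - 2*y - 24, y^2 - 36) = y - 6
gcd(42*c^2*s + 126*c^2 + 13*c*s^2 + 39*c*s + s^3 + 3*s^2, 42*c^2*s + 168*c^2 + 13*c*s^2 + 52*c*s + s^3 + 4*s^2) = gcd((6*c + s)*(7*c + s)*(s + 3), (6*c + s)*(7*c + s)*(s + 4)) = 42*c^2 + 13*c*s + s^2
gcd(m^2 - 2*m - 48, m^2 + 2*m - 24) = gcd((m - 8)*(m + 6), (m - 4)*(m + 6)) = m + 6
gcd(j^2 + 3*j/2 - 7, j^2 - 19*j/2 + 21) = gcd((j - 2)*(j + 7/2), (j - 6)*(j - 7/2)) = 1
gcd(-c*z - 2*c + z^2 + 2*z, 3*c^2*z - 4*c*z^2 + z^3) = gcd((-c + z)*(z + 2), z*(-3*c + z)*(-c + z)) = -c + z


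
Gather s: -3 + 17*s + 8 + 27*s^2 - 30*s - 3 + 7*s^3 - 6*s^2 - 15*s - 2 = 7*s^3 + 21*s^2 - 28*s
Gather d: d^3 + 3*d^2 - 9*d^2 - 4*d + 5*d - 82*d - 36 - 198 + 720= d^3 - 6*d^2 - 81*d + 486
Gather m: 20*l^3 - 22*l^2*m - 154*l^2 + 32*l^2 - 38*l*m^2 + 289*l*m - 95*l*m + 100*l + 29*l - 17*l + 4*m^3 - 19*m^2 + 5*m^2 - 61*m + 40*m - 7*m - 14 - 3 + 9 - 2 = 20*l^3 - 122*l^2 + 112*l + 4*m^3 + m^2*(-38*l - 14) + m*(-22*l^2 + 194*l - 28) - 10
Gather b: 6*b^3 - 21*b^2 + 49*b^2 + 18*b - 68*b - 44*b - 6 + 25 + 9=6*b^3 + 28*b^2 - 94*b + 28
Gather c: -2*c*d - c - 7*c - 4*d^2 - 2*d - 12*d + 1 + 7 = c*(-2*d - 8) - 4*d^2 - 14*d + 8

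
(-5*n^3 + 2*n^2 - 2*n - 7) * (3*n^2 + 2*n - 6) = -15*n^5 - 4*n^4 + 28*n^3 - 37*n^2 - 2*n + 42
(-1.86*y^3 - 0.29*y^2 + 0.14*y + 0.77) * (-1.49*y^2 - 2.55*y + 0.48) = 2.7714*y^5 + 5.1751*y^4 - 0.3619*y^3 - 1.6435*y^2 - 1.8963*y + 0.3696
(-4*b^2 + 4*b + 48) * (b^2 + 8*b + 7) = -4*b^4 - 28*b^3 + 52*b^2 + 412*b + 336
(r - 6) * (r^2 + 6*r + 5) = r^3 - 31*r - 30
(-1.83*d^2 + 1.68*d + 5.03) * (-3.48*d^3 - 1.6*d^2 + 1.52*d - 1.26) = 6.3684*d^5 - 2.9184*d^4 - 22.974*d^3 - 3.1886*d^2 + 5.5288*d - 6.3378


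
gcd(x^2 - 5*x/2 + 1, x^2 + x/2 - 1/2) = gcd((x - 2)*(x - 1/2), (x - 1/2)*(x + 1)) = x - 1/2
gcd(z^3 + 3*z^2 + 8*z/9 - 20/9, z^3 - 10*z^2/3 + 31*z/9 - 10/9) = z - 2/3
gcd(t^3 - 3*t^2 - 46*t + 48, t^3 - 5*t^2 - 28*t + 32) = t^2 - 9*t + 8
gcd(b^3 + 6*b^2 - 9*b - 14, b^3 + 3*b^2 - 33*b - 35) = b^2 + 8*b + 7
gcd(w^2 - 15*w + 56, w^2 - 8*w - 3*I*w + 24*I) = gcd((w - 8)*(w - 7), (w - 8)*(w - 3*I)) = w - 8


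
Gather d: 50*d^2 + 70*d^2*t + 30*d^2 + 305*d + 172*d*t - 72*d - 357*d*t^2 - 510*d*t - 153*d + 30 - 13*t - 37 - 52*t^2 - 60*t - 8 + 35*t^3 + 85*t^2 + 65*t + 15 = d^2*(70*t + 80) + d*(-357*t^2 - 338*t + 80) + 35*t^3 + 33*t^2 - 8*t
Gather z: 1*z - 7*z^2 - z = -7*z^2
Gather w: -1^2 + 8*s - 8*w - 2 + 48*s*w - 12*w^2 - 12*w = 8*s - 12*w^2 + w*(48*s - 20) - 3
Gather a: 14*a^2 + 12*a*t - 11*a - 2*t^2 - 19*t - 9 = 14*a^2 + a*(12*t - 11) - 2*t^2 - 19*t - 9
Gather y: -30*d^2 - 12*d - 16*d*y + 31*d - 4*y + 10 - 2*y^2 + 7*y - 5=-30*d^2 + 19*d - 2*y^2 + y*(3 - 16*d) + 5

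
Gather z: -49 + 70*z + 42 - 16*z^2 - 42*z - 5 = -16*z^2 + 28*z - 12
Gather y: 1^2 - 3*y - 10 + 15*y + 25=12*y + 16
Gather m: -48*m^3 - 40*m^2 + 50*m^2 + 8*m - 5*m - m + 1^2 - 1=-48*m^3 + 10*m^2 + 2*m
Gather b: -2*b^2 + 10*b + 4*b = -2*b^2 + 14*b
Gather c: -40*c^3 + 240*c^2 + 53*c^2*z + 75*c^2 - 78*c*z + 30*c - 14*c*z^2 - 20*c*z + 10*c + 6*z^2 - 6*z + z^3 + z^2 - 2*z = -40*c^3 + c^2*(53*z + 315) + c*(-14*z^2 - 98*z + 40) + z^3 + 7*z^2 - 8*z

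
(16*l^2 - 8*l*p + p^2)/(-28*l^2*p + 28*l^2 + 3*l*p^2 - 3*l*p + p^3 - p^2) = (-4*l + p)/(7*l*p - 7*l + p^2 - p)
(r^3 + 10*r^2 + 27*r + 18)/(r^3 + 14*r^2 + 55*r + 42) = (r + 3)/(r + 7)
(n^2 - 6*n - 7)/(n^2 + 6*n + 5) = (n - 7)/(n + 5)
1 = 1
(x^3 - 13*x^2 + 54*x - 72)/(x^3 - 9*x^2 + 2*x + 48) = (x^2 - 10*x + 24)/(x^2 - 6*x - 16)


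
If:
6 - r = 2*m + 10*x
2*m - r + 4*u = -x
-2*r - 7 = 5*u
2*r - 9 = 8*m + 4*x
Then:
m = -713/252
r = -157/42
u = 2/21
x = 97/63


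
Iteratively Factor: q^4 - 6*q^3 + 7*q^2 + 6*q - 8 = (q + 1)*(q^3 - 7*q^2 + 14*q - 8) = (q - 2)*(q + 1)*(q^2 - 5*q + 4) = (q - 4)*(q - 2)*(q + 1)*(q - 1)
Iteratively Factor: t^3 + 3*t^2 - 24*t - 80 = (t + 4)*(t^2 - t - 20) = (t + 4)^2*(t - 5)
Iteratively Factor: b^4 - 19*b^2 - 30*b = (b + 3)*(b^3 - 3*b^2 - 10*b) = b*(b + 3)*(b^2 - 3*b - 10) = b*(b + 2)*(b + 3)*(b - 5)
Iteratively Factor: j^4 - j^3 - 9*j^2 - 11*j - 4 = (j + 1)*(j^3 - 2*j^2 - 7*j - 4) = (j + 1)^2*(j^2 - 3*j - 4) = (j - 4)*(j + 1)^2*(j + 1)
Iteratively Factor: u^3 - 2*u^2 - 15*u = (u + 3)*(u^2 - 5*u) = u*(u + 3)*(u - 5)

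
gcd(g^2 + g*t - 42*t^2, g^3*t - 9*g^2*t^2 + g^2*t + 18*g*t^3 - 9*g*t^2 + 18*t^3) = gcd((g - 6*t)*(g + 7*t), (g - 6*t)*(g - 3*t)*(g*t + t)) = -g + 6*t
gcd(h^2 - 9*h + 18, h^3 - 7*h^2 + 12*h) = h - 3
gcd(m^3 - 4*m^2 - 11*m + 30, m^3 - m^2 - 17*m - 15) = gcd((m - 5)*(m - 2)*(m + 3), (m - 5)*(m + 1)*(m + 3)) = m^2 - 2*m - 15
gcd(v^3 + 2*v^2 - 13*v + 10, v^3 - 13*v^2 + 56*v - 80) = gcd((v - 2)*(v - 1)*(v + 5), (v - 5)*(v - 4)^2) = 1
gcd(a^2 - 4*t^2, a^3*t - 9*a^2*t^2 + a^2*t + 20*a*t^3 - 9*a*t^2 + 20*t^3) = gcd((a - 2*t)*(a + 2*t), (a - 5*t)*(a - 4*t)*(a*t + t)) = 1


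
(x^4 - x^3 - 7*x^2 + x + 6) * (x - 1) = x^5 - 2*x^4 - 6*x^3 + 8*x^2 + 5*x - 6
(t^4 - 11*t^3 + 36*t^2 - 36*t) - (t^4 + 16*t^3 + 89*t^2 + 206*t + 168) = -27*t^3 - 53*t^2 - 242*t - 168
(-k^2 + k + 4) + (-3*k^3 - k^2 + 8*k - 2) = -3*k^3 - 2*k^2 + 9*k + 2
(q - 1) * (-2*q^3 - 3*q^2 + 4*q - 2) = -2*q^4 - q^3 + 7*q^2 - 6*q + 2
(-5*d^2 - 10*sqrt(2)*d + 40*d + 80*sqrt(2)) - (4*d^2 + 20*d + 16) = -9*d^2 - 10*sqrt(2)*d + 20*d - 16 + 80*sqrt(2)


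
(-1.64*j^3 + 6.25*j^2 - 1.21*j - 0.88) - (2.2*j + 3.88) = -1.64*j^3 + 6.25*j^2 - 3.41*j - 4.76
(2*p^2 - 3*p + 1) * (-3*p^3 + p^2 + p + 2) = -6*p^5 + 11*p^4 - 4*p^3 + 2*p^2 - 5*p + 2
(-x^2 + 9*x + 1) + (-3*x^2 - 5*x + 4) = -4*x^2 + 4*x + 5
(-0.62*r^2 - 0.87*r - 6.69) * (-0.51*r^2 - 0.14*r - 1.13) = 0.3162*r^4 + 0.5305*r^3 + 4.2343*r^2 + 1.9197*r + 7.5597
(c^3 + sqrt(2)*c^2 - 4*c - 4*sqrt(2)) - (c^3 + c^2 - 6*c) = -c^2 + sqrt(2)*c^2 + 2*c - 4*sqrt(2)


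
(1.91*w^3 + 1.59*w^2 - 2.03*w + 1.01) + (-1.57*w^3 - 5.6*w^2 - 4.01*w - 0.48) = 0.34*w^3 - 4.01*w^2 - 6.04*w + 0.53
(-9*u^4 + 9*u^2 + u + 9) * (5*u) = -45*u^5 + 45*u^3 + 5*u^2 + 45*u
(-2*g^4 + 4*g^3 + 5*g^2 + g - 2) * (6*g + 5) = -12*g^5 + 14*g^4 + 50*g^3 + 31*g^2 - 7*g - 10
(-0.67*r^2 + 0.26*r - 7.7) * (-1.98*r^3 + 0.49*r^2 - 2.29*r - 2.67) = 1.3266*r^5 - 0.8431*r^4 + 16.9077*r^3 - 2.5795*r^2 + 16.9388*r + 20.559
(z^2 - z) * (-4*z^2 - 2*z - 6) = -4*z^4 + 2*z^3 - 4*z^2 + 6*z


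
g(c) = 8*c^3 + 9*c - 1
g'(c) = 24*c^2 + 9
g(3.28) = 310.82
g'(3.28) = 267.20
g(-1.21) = -26.06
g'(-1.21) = 44.14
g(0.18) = 0.67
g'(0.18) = 9.78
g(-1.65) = -51.79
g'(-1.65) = 74.34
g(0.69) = 7.84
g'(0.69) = 20.43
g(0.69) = 7.84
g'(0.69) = 20.43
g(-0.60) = -8.13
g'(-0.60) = 17.64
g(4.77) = 910.18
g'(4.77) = 555.07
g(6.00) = 1781.00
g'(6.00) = 873.00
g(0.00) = -1.00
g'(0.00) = 9.00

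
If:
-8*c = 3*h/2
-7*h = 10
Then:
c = 15/56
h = -10/7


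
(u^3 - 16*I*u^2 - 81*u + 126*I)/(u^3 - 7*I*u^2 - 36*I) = (u - 7*I)/(u + 2*I)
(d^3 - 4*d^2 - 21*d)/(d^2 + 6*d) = (d^2 - 4*d - 21)/(d + 6)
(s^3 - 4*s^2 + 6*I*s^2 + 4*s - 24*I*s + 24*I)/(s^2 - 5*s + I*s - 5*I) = (s^3 + s^2*(-4 + 6*I) + s*(4 - 24*I) + 24*I)/(s^2 + s*(-5 + I) - 5*I)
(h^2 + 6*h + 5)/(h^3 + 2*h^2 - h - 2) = (h + 5)/(h^2 + h - 2)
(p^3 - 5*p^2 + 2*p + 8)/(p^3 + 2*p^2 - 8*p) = (p^2 - 3*p - 4)/(p*(p + 4))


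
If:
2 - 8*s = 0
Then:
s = 1/4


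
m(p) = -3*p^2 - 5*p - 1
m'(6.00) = -41.00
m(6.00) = -139.00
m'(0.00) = -5.00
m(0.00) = -1.00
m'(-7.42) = 39.52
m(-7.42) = -129.07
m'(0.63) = -8.78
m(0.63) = -5.34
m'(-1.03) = 1.18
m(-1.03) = 0.97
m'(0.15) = -5.90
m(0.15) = -1.82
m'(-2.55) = 10.30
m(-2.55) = -7.76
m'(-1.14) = 1.84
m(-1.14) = 0.80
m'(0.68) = -9.08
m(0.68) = -5.79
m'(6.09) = -41.54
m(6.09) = -142.71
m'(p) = -6*p - 5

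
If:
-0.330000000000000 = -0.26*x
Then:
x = 1.27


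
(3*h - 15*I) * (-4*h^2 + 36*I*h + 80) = -12*h^3 + 168*I*h^2 + 780*h - 1200*I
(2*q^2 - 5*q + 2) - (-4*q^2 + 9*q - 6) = 6*q^2 - 14*q + 8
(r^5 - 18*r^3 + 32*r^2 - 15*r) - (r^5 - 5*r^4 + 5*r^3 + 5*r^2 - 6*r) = 5*r^4 - 23*r^3 + 27*r^2 - 9*r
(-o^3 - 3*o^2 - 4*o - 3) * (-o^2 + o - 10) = o^5 + 2*o^4 + 11*o^3 + 29*o^2 + 37*o + 30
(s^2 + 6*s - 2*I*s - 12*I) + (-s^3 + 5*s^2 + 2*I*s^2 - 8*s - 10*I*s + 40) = -s^3 + 6*s^2 + 2*I*s^2 - 2*s - 12*I*s + 40 - 12*I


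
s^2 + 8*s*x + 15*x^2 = (s + 3*x)*(s + 5*x)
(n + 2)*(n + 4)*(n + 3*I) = n^3 + 6*n^2 + 3*I*n^2 + 8*n + 18*I*n + 24*I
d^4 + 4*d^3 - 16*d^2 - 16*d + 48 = (d - 2)^2*(d + 2)*(d + 6)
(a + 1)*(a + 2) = a^2 + 3*a + 2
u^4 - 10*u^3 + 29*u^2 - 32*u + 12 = (u - 6)*(u - 2)*(u - 1)^2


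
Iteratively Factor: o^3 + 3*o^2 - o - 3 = (o - 1)*(o^2 + 4*o + 3) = (o - 1)*(o + 1)*(o + 3)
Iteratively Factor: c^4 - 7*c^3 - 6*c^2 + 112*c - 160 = (c + 4)*(c^3 - 11*c^2 + 38*c - 40) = (c - 2)*(c + 4)*(c^2 - 9*c + 20) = (c - 5)*(c - 2)*(c + 4)*(c - 4)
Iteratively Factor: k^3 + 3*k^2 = (k)*(k^2 + 3*k) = k*(k + 3)*(k)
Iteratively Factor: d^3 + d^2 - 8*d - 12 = (d + 2)*(d^2 - d - 6) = (d - 3)*(d + 2)*(d + 2)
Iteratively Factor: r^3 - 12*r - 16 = (r + 2)*(r^2 - 2*r - 8) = (r + 2)^2*(r - 4)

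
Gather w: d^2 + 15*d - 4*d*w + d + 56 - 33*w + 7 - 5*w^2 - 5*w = d^2 + 16*d - 5*w^2 + w*(-4*d - 38) + 63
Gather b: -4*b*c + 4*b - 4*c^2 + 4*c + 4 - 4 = b*(4 - 4*c) - 4*c^2 + 4*c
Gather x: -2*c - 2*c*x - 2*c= -2*c*x - 4*c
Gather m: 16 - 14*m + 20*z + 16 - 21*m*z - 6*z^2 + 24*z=m*(-21*z - 14) - 6*z^2 + 44*z + 32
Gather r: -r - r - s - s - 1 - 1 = -2*r - 2*s - 2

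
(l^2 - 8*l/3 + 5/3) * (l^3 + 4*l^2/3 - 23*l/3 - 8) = l^5 - 4*l^4/3 - 86*l^3/9 + 44*l^2/3 + 77*l/9 - 40/3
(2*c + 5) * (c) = 2*c^2 + 5*c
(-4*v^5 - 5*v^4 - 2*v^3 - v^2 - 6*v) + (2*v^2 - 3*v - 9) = -4*v^5 - 5*v^4 - 2*v^3 + v^2 - 9*v - 9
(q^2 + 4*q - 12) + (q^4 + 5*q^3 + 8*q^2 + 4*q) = q^4 + 5*q^3 + 9*q^2 + 8*q - 12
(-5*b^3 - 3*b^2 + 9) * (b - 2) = -5*b^4 + 7*b^3 + 6*b^2 + 9*b - 18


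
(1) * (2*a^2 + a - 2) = 2*a^2 + a - 2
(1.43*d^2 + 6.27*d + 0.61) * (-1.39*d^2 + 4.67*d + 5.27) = -1.9877*d^4 - 2.0372*d^3 + 35.9691*d^2 + 35.8916*d + 3.2147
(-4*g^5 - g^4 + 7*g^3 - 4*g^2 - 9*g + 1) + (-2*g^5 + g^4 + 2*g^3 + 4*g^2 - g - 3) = -6*g^5 + 9*g^3 - 10*g - 2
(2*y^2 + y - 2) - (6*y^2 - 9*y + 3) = -4*y^2 + 10*y - 5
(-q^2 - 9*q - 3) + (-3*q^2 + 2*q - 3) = -4*q^2 - 7*q - 6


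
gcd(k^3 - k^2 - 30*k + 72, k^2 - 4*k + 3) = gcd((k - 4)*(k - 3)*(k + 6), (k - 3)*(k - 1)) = k - 3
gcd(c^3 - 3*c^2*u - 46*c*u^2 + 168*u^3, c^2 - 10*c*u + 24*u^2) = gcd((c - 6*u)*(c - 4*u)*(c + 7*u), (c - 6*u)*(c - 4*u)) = c^2 - 10*c*u + 24*u^2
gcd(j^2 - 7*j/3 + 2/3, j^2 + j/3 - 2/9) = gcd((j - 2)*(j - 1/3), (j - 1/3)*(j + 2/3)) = j - 1/3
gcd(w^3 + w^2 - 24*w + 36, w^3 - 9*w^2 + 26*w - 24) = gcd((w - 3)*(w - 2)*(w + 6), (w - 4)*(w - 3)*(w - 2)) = w^2 - 5*w + 6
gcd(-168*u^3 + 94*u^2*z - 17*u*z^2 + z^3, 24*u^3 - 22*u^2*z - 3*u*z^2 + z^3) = -6*u + z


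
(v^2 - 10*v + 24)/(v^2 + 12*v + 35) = (v^2 - 10*v + 24)/(v^2 + 12*v + 35)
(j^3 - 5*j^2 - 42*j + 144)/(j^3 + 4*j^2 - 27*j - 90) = (j^2 - 11*j + 24)/(j^2 - 2*j - 15)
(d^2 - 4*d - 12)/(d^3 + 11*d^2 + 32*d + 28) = (d - 6)/(d^2 + 9*d + 14)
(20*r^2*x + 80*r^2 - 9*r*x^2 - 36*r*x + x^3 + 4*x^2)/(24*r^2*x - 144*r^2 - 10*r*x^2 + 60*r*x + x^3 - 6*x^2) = (-5*r*x - 20*r + x^2 + 4*x)/(-6*r*x + 36*r + x^2 - 6*x)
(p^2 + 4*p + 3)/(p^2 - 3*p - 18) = (p + 1)/(p - 6)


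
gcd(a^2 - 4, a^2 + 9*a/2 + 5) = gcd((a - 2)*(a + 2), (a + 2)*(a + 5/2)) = a + 2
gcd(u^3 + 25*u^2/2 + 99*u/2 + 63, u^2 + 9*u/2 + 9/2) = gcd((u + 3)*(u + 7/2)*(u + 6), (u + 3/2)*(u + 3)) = u + 3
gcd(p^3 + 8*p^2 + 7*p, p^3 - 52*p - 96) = 1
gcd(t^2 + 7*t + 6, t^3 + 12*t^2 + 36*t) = t + 6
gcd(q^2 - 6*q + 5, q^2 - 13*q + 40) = q - 5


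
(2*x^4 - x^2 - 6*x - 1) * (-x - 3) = -2*x^5 - 6*x^4 + x^3 + 9*x^2 + 19*x + 3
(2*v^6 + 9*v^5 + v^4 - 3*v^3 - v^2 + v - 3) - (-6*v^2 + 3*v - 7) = 2*v^6 + 9*v^5 + v^4 - 3*v^3 + 5*v^2 - 2*v + 4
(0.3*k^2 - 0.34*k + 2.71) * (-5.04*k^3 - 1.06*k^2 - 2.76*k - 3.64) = -1.512*k^5 + 1.3956*k^4 - 14.126*k^3 - 3.0262*k^2 - 6.242*k - 9.8644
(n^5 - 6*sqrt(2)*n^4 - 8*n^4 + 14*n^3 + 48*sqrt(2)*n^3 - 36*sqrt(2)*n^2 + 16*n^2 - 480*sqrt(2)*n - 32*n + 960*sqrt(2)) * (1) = n^5 - 6*sqrt(2)*n^4 - 8*n^4 + 14*n^3 + 48*sqrt(2)*n^3 - 36*sqrt(2)*n^2 + 16*n^2 - 480*sqrt(2)*n - 32*n + 960*sqrt(2)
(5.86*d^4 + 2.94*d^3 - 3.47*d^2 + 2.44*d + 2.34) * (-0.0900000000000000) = -0.5274*d^4 - 0.2646*d^3 + 0.3123*d^2 - 0.2196*d - 0.2106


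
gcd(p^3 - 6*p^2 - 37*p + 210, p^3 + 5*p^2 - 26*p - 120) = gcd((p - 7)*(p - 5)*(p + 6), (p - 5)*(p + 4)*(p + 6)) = p^2 + p - 30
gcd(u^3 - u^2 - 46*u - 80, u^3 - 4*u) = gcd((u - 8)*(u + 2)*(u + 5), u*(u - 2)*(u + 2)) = u + 2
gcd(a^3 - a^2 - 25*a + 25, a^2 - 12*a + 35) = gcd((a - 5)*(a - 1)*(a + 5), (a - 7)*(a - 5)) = a - 5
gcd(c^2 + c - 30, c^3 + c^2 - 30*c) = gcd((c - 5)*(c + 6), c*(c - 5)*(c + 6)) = c^2 + c - 30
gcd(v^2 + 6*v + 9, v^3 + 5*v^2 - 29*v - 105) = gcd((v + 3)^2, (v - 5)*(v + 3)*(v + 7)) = v + 3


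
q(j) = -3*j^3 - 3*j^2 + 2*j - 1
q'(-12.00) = -1222.00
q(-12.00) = 4727.00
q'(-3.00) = -61.00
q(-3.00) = 47.00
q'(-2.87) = -54.91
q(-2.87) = 39.47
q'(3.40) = -122.44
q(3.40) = -146.79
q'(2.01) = -46.42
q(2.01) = -33.46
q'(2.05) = -48.12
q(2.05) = -35.35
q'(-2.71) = -47.84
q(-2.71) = 31.26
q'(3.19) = -108.72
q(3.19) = -122.53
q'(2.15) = -52.50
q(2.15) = -40.38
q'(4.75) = -229.56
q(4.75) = -380.70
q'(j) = -9*j^2 - 6*j + 2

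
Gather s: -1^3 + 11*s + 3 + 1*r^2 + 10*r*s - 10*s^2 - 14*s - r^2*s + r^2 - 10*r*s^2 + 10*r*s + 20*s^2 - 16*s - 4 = 2*r^2 + s^2*(10 - 10*r) + s*(-r^2 + 20*r - 19) - 2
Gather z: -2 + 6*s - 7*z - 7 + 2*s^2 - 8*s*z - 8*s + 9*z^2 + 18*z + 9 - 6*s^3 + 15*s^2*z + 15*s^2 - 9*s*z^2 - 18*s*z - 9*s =-6*s^3 + 17*s^2 - 11*s + z^2*(9 - 9*s) + z*(15*s^2 - 26*s + 11)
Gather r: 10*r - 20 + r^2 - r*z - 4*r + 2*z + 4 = r^2 + r*(6 - z) + 2*z - 16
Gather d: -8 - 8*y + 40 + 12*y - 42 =4*y - 10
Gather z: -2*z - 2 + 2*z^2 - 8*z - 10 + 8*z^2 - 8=10*z^2 - 10*z - 20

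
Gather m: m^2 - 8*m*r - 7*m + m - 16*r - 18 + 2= m^2 + m*(-8*r - 6) - 16*r - 16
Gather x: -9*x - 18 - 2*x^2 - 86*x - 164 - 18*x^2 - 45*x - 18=-20*x^2 - 140*x - 200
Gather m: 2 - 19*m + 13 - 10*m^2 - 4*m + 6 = -10*m^2 - 23*m + 21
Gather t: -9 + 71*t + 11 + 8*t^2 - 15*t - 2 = 8*t^2 + 56*t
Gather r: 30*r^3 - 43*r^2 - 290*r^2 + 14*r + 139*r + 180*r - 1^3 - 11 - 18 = 30*r^3 - 333*r^2 + 333*r - 30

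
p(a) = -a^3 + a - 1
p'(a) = 1 - 3*a^2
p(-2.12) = 6.41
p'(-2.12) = -12.48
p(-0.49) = -1.37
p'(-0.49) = 0.28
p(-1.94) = 4.36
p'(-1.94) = -10.29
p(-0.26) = -1.24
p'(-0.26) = 0.80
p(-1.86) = 3.57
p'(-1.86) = -9.38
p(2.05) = -7.57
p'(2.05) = -11.61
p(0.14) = -0.86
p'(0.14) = 0.94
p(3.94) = -58.22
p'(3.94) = -45.57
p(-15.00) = 3359.00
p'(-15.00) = -674.00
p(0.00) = -1.00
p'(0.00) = 1.00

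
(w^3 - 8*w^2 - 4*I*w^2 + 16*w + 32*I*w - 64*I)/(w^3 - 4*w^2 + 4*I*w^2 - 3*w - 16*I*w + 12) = (w^2 - 4*w*(1 + I) + 16*I)/(w^2 + 4*I*w - 3)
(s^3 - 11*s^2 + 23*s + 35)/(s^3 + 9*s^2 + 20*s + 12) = (s^2 - 12*s + 35)/(s^2 + 8*s + 12)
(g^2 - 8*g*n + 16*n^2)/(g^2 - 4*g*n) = (g - 4*n)/g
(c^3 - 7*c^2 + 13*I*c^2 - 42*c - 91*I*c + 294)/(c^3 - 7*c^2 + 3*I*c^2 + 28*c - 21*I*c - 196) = (c + 6*I)/(c - 4*I)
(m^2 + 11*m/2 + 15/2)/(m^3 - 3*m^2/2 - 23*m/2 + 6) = (2*m + 5)/(2*m^2 - 9*m + 4)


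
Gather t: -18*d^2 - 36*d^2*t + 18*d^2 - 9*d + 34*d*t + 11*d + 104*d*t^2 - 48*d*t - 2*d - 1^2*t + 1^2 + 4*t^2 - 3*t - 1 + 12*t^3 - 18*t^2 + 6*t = 12*t^3 + t^2*(104*d - 14) + t*(-36*d^2 - 14*d + 2)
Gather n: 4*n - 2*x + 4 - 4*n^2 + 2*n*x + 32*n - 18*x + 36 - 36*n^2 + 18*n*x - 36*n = -40*n^2 + 20*n*x - 20*x + 40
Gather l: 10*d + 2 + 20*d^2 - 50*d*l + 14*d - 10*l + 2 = 20*d^2 + 24*d + l*(-50*d - 10) + 4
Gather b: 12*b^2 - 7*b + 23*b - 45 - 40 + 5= 12*b^2 + 16*b - 80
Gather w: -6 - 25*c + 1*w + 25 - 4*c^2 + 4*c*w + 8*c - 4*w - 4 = -4*c^2 - 17*c + w*(4*c - 3) + 15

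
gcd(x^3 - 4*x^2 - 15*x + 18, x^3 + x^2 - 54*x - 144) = x + 3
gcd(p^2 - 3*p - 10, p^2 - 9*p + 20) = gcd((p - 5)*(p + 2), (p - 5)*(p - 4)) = p - 5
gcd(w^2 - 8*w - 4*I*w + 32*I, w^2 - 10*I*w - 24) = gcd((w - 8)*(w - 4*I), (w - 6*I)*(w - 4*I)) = w - 4*I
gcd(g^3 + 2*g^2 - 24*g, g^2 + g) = g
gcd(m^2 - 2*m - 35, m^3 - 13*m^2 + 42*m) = m - 7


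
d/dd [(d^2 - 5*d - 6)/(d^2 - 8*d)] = 3*(-d^2 + 4*d - 16)/(d^2*(d^2 - 16*d + 64))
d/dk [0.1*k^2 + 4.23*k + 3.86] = 0.2*k + 4.23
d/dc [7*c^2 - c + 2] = 14*c - 1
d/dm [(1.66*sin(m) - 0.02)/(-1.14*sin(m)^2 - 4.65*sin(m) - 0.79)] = (1.8924*sin(m)^2 - 0.0456000000000003*sin(m) - 1.4044)*cos(m)/(1.2996*sin(m)^4 + 10.602*sin(m)^3 + 23.4237*sin(m)^2 + 7.347*sin(m) + 0.6241)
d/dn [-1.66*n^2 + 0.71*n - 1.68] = 0.71 - 3.32*n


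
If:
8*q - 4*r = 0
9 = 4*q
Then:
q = 9/4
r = 9/2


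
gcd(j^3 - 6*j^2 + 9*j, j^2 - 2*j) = j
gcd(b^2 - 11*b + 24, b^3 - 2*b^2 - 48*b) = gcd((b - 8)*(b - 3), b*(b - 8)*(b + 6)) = b - 8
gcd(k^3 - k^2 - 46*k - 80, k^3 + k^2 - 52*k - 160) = k^2 - 3*k - 40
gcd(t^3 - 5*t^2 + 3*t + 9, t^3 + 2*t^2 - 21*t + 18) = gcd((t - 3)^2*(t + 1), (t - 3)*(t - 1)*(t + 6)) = t - 3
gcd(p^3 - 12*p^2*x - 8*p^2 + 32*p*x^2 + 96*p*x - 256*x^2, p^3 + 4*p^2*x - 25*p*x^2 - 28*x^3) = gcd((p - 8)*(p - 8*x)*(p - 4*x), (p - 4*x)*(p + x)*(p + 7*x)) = -p + 4*x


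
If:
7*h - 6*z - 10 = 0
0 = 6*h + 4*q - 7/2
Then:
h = 6*z/7 + 10/7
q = -9*z/7 - 71/56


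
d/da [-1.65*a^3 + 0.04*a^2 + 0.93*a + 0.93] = -4.95*a^2 + 0.08*a + 0.93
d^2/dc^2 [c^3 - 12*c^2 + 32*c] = 6*c - 24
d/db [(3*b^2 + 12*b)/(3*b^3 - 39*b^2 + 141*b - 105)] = (-b^4 - 8*b^3 + 99*b^2 - 70*b - 140)/(b^6 - 26*b^5 + 263*b^4 - 1292*b^3 + 3119*b^2 - 3290*b + 1225)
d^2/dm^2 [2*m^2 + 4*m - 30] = 4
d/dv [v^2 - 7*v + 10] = 2*v - 7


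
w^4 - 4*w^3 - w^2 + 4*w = w*(w - 4)*(w - 1)*(w + 1)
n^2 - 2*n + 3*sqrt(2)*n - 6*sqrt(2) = (n - 2)*(n + 3*sqrt(2))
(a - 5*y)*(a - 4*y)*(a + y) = a^3 - 8*a^2*y + 11*a*y^2 + 20*y^3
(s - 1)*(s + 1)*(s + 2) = s^3 + 2*s^2 - s - 2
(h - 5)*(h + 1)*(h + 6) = h^3 + 2*h^2 - 29*h - 30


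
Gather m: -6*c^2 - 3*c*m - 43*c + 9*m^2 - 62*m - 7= -6*c^2 - 43*c + 9*m^2 + m*(-3*c - 62) - 7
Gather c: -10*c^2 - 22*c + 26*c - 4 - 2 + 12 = -10*c^2 + 4*c + 6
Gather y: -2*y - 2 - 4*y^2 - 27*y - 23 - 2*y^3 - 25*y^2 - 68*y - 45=-2*y^3 - 29*y^2 - 97*y - 70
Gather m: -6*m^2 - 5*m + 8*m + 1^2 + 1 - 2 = -6*m^2 + 3*m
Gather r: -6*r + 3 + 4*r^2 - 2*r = 4*r^2 - 8*r + 3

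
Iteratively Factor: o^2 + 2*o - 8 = (o + 4)*(o - 2)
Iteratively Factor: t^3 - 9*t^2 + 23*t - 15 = (t - 1)*(t^2 - 8*t + 15) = (t - 3)*(t - 1)*(t - 5)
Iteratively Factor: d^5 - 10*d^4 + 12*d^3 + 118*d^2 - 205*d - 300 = (d - 5)*(d^4 - 5*d^3 - 13*d^2 + 53*d + 60) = (d - 5)*(d - 4)*(d^3 - d^2 - 17*d - 15) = (d - 5)*(d - 4)*(d + 3)*(d^2 - 4*d - 5) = (d - 5)*(d - 4)*(d + 1)*(d + 3)*(d - 5)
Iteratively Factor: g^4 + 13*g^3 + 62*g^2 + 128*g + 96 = (g + 4)*(g^3 + 9*g^2 + 26*g + 24) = (g + 2)*(g + 4)*(g^2 + 7*g + 12) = (g + 2)*(g + 3)*(g + 4)*(g + 4)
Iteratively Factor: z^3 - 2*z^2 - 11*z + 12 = (z - 1)*(z^2 - z - 12) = (z - 1)*(z + 3)*(z - 4)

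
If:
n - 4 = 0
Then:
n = 4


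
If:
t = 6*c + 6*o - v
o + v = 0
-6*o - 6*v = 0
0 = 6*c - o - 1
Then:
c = 1/6 - v/6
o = -v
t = 1 - 8*v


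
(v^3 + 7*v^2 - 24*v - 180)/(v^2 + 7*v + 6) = (v^2 + v - 30)/(v + 1)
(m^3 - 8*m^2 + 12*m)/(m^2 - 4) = m*(m - 6)/(m + 2)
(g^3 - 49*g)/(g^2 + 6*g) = (g^2 - 49)/(g + 6)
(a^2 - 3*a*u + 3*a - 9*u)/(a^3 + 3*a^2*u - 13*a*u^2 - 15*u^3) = (a + 3)/(a^2 + 6*a*u + 5*u^2)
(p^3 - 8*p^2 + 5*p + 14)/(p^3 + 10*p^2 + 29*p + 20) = (p^2 - 9*p + 14)/(p^2 + 9*p + 20)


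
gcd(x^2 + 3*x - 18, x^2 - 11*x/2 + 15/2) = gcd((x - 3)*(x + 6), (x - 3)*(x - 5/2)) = x - 3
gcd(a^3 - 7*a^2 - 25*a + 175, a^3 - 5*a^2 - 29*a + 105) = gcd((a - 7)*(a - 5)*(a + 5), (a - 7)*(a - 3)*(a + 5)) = a^2 - 2*a - 35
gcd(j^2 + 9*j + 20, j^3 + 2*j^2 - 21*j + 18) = 1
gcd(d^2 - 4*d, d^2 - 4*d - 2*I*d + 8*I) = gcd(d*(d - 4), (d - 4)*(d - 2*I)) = d - 4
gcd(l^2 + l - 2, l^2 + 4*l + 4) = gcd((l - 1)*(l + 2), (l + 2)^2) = l + 2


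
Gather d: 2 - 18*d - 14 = -18*d - 12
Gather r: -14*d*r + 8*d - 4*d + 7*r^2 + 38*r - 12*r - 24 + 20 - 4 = 4*d + 7*r^2 + r*(26 - 14*d) - 8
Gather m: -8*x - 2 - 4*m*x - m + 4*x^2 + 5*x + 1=m*(-4*x - 1) + 4*x^2 - 3*x - 1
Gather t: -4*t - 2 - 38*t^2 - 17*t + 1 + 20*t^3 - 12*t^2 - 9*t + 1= 20*t^3 - 50*t^2 - 30*t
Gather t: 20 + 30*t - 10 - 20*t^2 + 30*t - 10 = -20*t^2 + 60*t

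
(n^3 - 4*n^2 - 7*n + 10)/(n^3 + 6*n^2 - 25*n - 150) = (n^2 + n - 2)/(n^2 + 11*n + 30)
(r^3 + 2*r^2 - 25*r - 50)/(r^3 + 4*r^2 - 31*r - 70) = (r + 5)/(r + 7)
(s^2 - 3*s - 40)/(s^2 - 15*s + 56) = (s + 5)/(s - 7)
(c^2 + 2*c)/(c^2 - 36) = c*(c + 2)/(c^2 - 36)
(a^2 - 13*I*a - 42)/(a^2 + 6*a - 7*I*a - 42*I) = (a - 6*I)/(a + 6)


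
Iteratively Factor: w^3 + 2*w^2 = (w)*(w^2 + 2*w) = w^2*(w + 2)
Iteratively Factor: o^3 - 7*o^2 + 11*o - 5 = (o - 1)*(o^2 - 6*o + 5) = (o - 5)*(o - 1)*(o - 1)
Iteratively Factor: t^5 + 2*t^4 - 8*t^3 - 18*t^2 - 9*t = (t)*(t^4 + 2*t^3 - 8*t^2 - 18*t - 9) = t*(t + 1)*(t^3 + t^2 - 9*t - 9) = t*(t - 3)*(t + 1)*(t^2 + 4*t + 3) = t*(t - 3)*(t + 1)*(t + 3)*(t + 1)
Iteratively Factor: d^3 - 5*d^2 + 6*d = (d - 3)*(d^2 - 2*d) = (d - 3)*(d - 2)*(d)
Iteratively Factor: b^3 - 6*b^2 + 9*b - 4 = (b - 1)*(b^2 - 5*b + 4) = (b - 4)*(b - 1)*(b - 1)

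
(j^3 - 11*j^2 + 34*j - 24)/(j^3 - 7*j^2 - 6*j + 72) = (j - 1)/(j + 3)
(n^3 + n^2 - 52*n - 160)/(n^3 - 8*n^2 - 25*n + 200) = (n + 4)/(n - 5)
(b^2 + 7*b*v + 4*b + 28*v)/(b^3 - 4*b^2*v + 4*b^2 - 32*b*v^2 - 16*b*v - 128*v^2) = (-b - 7*v)/(-b^2 + 4*b*v + 32*v^2)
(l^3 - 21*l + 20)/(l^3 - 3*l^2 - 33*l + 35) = (l - 4)/(l - 7)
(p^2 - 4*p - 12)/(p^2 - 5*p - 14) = (p - 6)/(p - 7)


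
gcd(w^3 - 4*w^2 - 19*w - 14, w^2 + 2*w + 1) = w + 1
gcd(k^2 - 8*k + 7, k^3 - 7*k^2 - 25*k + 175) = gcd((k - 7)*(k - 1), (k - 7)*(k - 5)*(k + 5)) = k - 7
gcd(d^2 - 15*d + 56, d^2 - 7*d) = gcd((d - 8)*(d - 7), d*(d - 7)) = d - 7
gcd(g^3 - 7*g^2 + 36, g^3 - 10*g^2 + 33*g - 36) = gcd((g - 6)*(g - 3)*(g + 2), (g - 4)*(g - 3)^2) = g - 3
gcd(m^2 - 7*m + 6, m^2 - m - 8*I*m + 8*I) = m - 1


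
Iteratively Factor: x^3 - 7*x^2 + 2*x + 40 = (x - 4)*(x^2 - 3*x - 10) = (x - 5)*(x - 4)*(x + 2)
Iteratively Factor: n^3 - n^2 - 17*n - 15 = (n + 1)*(n^2 - 2*n - 15) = (n - 5)*(n + 1)*(n + 3)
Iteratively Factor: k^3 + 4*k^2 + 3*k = (k + 3)*(k^2 + k) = (k + 1)*(k + 3)*(k)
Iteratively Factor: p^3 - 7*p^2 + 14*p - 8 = (p - 1)*(p^2 - 6*p + 8) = (p - 2)*(p - 1)*(p - 4)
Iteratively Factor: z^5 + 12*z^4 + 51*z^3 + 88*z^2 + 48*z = (z)*(z^4 + 12*z^3 + 51*z^2 + 88*z + 48) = z*(z + 4)*(z^3 + 8*z^2 + 19*z + 12) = z*(z + 4)^2*(z^2 + 4*z + 3) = z*(z + 3)*(z + 4)^2*(z + 1)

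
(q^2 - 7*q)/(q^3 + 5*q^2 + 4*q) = (q - 7)/(q^2 + 5*q + 4)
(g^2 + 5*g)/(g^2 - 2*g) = (g + 5)/(g - 2)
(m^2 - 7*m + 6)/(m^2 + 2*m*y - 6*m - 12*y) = (m - 1)/(m + 2*y)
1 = 1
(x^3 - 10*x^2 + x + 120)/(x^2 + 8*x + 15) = (x^2 - 13*x + 40)/(x + 5)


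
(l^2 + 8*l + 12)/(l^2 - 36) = (l + 2)/(l - 6)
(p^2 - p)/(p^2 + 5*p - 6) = p/(p + 6)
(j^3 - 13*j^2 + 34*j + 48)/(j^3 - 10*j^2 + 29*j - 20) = (j^3 - 13*j^2 + 34*j + 48)/(j^3 - 10*j^2 + 29*j - 20)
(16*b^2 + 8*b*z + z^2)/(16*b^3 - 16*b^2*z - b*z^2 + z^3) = (4*b + z)/(4*b^2 - 5*b*z + z^2)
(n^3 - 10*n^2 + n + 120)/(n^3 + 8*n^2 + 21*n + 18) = (n^2 - 13*n + 40)/(n^2 + 5*n + 6)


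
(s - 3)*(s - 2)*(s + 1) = s^3 - 4*s^2 + s + 6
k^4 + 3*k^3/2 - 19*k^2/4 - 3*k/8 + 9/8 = (k - 3/2)*(k - 1/2)*(k + 1/2)*(k + 3)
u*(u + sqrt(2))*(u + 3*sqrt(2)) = u^3 + 4*sqrt(2)*u^2 + 6*u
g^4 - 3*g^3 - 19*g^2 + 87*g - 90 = (g - 3)^2*(g - 2)*(g + 5)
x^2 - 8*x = x*(x - 8)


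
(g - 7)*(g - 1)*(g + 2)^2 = g^4 - 4*g^3 - 21*g^2 - 4*g + 28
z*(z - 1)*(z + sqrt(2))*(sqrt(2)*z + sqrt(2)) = sqrt(2)*z^4 + 2*z^3 - sqrt(2)*z^2 - 2*z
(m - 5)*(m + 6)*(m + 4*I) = m^3 + m^2 + 4*I*m^2 - 30*m + 4*I*m - 120*I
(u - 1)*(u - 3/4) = u^2 - 7*u/4 + 3/4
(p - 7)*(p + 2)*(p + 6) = p^3 + p^2 - 44*p - 84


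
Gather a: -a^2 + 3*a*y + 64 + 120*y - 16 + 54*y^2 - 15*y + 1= -a^2 + 3*a*y + 54*y^2 + 105*y + 49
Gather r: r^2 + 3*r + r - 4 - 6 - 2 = r^2 + 4*r - 12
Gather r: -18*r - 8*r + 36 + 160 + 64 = 260 - 26*r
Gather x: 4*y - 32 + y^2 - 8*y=y^2 - 4*y - 32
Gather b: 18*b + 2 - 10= 18*b - 8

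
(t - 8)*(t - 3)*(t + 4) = t^3 - 7*t^2 - 20*t + 96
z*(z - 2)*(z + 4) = z^3 + 2*z^2 - 8*z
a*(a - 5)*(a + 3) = a^3 - 2*a^2 - 15*a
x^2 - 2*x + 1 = (x - 1)^2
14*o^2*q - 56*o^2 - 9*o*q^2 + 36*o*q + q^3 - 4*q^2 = (-7*o + q)*(-2*o + q)*(q - 4)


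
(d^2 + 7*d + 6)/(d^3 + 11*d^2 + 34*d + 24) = 1/(d + 4)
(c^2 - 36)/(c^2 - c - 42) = (c - 6)/(c - 7)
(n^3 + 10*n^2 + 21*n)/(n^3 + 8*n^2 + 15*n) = (n + 7)/(n + 5)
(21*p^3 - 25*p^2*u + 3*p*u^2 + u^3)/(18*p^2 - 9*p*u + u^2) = (7*p^2 - 6*p*u - u^2)/(6*p - u)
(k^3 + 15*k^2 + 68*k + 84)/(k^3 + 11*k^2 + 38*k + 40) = (k^2 + 13*k + 42)/(k^2 + 9*k + 20)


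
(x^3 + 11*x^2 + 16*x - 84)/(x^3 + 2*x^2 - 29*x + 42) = (x + 6)/(x - 3)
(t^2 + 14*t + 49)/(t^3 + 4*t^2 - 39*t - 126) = (t + 7)/(t^2 - 3*t - 18)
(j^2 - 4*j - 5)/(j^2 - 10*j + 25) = (j + 1)/(j - 5)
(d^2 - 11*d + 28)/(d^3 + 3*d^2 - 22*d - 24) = (d - 7)/(d^2 + 7*d + 6)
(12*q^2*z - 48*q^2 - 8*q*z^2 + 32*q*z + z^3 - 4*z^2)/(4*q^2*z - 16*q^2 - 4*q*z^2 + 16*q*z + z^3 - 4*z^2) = (-6*q + z)/(-2*q + z)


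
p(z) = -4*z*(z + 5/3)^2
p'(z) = -4*z*(2*z + 10/3) - 4*(z + 5/3)^2 = -12*z^2 - 80*z/3 - 100/9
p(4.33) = -622.83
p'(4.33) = -351.56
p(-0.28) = 2.15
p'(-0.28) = -4.59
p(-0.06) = 0.62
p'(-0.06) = -9.55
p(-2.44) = 5.84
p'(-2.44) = -17.49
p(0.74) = -17.14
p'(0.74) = -37.42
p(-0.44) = 2.65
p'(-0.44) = -1.70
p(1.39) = -51.95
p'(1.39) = -71.36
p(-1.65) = 0.00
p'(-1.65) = 0.22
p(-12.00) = 5125.33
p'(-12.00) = -1419.11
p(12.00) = -8965.33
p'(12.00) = -2059.11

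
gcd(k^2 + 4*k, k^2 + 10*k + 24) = k + 4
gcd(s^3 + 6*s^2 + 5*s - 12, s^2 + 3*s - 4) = s^2 + 3*s - 4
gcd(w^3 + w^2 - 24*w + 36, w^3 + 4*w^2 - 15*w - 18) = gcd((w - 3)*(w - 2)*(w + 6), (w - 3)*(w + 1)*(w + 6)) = w^2 + 3*w - 18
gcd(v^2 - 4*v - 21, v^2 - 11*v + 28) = v - 7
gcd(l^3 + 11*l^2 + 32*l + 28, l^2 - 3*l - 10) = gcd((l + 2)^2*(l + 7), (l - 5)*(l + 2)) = l + 2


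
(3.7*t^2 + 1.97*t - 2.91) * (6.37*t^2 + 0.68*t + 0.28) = 23.569*t^4 + 15.0649*t^3 - 16.1611*t^2 - 1.4272*t - 0.8148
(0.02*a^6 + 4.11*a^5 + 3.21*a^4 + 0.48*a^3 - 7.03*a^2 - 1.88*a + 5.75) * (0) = 0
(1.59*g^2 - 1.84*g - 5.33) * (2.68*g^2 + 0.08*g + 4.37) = 4.2612*g^4 - 4.804*g^3 - 7.4833*g^2 - 8.4672*g - 23.2921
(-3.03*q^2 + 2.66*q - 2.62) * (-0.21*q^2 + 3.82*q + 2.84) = 0.6363*q^4 - 12.1332*q^3 + 2.1062*q^2 - 2.454*q - 7.4408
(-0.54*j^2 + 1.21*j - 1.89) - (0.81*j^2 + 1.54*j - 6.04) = -1.35*j^2 - 0.33*j + 4.15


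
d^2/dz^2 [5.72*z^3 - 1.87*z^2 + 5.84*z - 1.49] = 34.32*z - 3.74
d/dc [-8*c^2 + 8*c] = 8 - 16*c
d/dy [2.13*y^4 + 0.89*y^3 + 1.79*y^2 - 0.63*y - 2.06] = 8.52*y^3 + 2.67*y^2 + 3.58*y - 0.63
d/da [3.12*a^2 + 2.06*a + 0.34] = 6.24*a + 2.06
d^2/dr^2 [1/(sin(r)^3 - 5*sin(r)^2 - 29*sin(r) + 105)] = (-9*sin(r)^6 + 55*sin(r)^5 - 30*sin(r)^4 + 430*sin(r)^3 - 2965*sin(r)^2 - 2805*sin(r) + 2732)/(sin(r)^3 - 5*sin(r)^2 - 29*sin(r) + 105)^3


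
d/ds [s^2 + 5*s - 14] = 2*s + 5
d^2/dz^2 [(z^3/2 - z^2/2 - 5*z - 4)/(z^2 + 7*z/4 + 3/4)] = -380/(64*z^3 + 144*z^2 + 108*z + 27)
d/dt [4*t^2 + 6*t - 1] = 8*t + 6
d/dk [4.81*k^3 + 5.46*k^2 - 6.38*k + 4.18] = 14.43*k^2 + 10.92*k - 6.38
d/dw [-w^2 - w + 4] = -2*w - 1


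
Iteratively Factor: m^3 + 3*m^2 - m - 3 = (m + 3)*(m^2 - 1) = (m + 1)*(m + 3)*(m - 1)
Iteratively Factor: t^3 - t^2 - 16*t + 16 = (t + 4)*(t^2 - 5*t + 4) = (t - 1)*(t + 4)*(t - 4)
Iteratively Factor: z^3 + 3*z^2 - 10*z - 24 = (z + 2)*(z^2 + z - 12) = (z - 3)*(z + 2)*(z + 4)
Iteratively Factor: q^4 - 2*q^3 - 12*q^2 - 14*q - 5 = (q + 1)*(q^3 - 3*q^2 - 9*q - 5) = (q + 1)^2*(q^2 - 4*q - 5) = (q - 5)*(q + 1)^2*(q + 1)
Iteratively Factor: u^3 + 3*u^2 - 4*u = (u + 4)*(u^2 - u) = u*(u + 4)*(u - 1)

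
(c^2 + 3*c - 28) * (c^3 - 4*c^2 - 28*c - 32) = c^5 - c^4 - 68*c^3 - 4*c^2 + 688*c + 896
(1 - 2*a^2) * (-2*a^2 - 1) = 4*a^4 - 1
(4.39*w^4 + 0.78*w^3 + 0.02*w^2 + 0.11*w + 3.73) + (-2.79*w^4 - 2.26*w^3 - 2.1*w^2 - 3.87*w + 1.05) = 1.6*w^4 - 1.48*w^3 - 2.08*w^2 - 3.76*w + 4.78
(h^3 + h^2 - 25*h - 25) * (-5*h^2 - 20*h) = -5*h^5 - 25*h^4 + 105*h^3 + 625*h^2 + 500*h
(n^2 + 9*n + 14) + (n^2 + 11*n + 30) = 2*n^2 + 20*n + 44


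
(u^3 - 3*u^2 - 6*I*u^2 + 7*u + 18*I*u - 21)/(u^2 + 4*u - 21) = (u^2 - 6*I*u + 7)/(u + 7)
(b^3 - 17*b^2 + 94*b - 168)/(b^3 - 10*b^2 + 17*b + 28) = (b - 6)/(b + 1)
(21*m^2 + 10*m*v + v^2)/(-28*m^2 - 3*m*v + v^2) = (21*m^2 + 10*m*v + v^2)/(-28*m^2 - 3*m*v + v^2)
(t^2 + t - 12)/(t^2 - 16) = (t - 3)/(t - 4)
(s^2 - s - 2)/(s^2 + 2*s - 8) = (s + 1)/(s + 4)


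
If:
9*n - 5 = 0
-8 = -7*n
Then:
No Solution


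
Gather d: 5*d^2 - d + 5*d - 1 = 5*d^2 + 4*d - 1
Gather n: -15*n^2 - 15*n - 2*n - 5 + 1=-15*n^2 - 17*n - 4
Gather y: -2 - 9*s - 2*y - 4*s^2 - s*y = -4*s^2 - 9*s + y*(-s - 2) - 2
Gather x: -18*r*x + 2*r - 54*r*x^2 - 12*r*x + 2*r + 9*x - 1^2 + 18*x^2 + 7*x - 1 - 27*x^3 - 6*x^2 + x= 4*r - 27*x^3 + x^2*(12 - 54*r) + x*(17 - 30*r) - 2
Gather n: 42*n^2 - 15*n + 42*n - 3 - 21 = 42*n^2 + 27*n - 24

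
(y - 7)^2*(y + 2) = y^3 - 12*y^2 + 21*y + 98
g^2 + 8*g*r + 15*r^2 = (g + 3*r)*(g + 5*r)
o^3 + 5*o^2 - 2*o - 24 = (o - 2)*(o + 3)*(o + 4)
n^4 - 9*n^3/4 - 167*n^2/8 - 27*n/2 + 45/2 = (n - 6)*(n - 3/4)*(n + 2)*(n + 5/2)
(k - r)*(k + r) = k^2 - r^2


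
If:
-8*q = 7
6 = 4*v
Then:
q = -7/8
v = 3/2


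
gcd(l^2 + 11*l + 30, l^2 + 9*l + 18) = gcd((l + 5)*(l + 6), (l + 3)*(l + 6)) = l + 6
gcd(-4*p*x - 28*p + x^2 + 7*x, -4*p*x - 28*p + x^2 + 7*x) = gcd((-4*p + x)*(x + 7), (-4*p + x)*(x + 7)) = -4*p*x - 28*p + x^2 + 7*x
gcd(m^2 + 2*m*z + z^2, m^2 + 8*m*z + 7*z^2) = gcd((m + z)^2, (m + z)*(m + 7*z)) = m + z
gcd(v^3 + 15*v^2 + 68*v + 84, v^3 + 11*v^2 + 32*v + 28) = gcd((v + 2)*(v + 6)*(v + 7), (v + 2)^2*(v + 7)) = v^2 + 9*v + 14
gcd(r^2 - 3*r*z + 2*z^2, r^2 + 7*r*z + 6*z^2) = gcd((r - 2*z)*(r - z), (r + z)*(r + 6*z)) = 1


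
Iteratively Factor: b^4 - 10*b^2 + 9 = (b + 1)*(b^3 - b^2 - 9*b + 9) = (b - 3)*(b + 1)*(b^2 + 2*b - 3) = (b - 3)*(b + 1)*(b + 3)*(b - 1)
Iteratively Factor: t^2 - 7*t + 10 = (t - 5)*(t - 2)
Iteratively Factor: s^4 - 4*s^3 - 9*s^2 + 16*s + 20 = (s - 5)*(s^3 + s^2 - 4*s - 4) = (s - 5)*(s + 2)*(s^2 - s - 2) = (s - 5)*(s - 2)*(s + 2)*(s + 1)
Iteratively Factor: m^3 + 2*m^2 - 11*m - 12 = (m + 1)*(m^2 + m - 12) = (m - 3)*(m + 1)*(m + 4)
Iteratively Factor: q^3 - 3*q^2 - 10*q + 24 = (q + 3)*(q^2 - 6*q + 8) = (q - 2)*(q + 3)*(q - 4)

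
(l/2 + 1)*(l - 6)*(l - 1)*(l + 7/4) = l^4/2 - 13*l^3/8 - 67*l^2/8 - l + 21/2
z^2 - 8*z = z*(z - 8)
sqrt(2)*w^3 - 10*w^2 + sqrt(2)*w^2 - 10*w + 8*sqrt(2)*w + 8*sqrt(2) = (w - 4*sqrt(2))*(w - sqrt(2))*(sqrt(2)*w + sqrt(2))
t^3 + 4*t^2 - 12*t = t*(t - 2)*(t + 6)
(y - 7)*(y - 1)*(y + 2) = y^3 - 6*y^2 - 9*y + 14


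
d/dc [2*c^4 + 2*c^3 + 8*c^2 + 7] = 2*c*(4*c^2 + 3*c + 8)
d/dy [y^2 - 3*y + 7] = 2*y - 3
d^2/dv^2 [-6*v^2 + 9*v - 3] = -12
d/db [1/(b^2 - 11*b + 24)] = (11 - 2*b)/(b^2 - 11*b + 24)^2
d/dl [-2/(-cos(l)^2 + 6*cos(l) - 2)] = 4*(cos(l) - 3)*sin(l)/(cos(l)^2 - 6*cos(l) + 2)^2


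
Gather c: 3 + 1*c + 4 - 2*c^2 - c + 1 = 8 - 2*c^2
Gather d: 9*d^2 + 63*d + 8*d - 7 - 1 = 9*d^2 + 71*d - 8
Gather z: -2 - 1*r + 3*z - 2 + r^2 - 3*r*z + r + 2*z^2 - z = r^2 + 2*z^2 + z*(2 - 3*r) - 4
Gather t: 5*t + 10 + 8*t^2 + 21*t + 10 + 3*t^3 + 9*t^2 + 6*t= 3*t^3 + 17*t^2 + 32*t + 20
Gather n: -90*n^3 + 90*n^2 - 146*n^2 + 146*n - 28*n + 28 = -90*n^3 - 56*n^2 + 118*n + 28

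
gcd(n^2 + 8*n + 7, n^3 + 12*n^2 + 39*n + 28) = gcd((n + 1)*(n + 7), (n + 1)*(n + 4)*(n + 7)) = n^2 + 8*n + 7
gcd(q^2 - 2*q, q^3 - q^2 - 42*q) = q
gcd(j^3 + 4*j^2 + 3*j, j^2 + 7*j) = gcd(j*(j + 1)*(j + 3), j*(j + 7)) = j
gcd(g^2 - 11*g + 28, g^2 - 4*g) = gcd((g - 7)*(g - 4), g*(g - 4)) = g - 4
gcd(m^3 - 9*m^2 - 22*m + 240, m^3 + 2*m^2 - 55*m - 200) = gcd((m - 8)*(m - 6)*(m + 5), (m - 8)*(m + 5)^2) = m^2 - 3*m - 40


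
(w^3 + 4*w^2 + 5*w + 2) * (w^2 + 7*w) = w^5 + 11*w^4 + 33*w^3 + 37*w^2 + 14*w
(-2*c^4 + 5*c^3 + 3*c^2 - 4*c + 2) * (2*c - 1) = -4*c^5 + 12*c^4 + c^3 - 11*c^2 + 8*c - 2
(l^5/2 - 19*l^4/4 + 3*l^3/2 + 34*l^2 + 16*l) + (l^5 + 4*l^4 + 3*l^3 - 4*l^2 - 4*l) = 3*l^5/2 - 3*l^4/4 + 9*l^3/2 + 30*l^2 + 12*l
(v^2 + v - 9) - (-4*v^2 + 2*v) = 5*v^2 - v - 9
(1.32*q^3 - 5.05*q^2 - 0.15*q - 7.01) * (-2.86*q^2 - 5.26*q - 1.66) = -3.7752*q^5 + 7.4998*q^4 + 24.8008*q^3 + 29.2206*q^2 + 37.1216*q + 11.6366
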